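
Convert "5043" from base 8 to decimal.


Input: "5043" in base 8
Positional expansion:
  Digit '5' (value 5) x 8^3 = 2560
  Digit '0' (value 0) x 8^2 = 0
  Digit '4' (value 4) x 8^1 = 32
  Digit '3' (value 3) x 8^0 = 3
Sum = 2595

2595


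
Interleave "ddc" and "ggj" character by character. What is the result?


Interleaving "ddc" and "ggj":
  Position 0: 'd' from first, 'g' from second => "dg"
  Position 1: 'd' from first, 'g' from second => "dg"
  Position 2: 'c' from first, 'j' from second => "cj"
Result: dgdgcj

dgdgcj


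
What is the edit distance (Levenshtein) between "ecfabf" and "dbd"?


Computing edit distance: "ecfabf" -> "dbd"
DP table:
           d    b    d
      0    1    2    3
  e   1    1    2    3
  c   2    2    2    3
  f   3    3    3    3
  a   4    4    4    4
  b   5    5    4    5
  f   6    6    5    5
Edit distance = dp[6][3] = 5

5


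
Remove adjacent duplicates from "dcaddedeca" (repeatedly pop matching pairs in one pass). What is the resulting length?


Input: dcaddedeca
Stack-based adjacent duplicate removal:
  Read 'd': push. Stack: d
  Read 'c': push. Stack: dc
  Read 'a': push. Stack: dca
  Read 'd': push. Stack: dcad
  Read 'd': matches stack top 'd' => pop. Stack: dca
  Read 'e': push. Stack: dcae
  Read 'd': push. Stack: dcaed
  Read 'e': push. Stack: dcaede
  Read 'c': push. Stack: dcaedec
  Read 'a': push. Stack: dcaedeca
Final stack: "dcaedeca" (length 8)

8


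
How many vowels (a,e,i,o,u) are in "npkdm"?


Input: npkdm
Checking each character:
  'n' at position 0: consonant
  'p' at position 1: consonant
  'k' at position 2: consonant
  'd' at position 3: consonant
  'm' at position 4: consonant
Total vowels: 0

0


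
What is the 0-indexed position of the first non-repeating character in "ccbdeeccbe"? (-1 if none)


Input: ccbdeeccbe
Character frequencies:
  'b': 2
  'c': 4
  'd': 1
  'e': 3
Scanning left to right for freq == 1:
  Position 0 ('c'): freq=4, skip
  Position 1 ('c'): freq=4, skip
  Position 2 ('b'): freq=2, skip
  Position 3 ('d'): unique! => answer = 3

3


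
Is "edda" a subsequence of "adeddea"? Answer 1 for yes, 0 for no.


Check if "edda" is a subsequence of "adeddea"
Greedy scan:
  Position 0 ('a'): no match needed
  Position 1 ('d'): no match needed
  Position 2 ('e'): matches sub[0] = 'e'
  Position 3 ('d'): matches sub[1] = 'd'
  Position 4 ('d'): matches sub[2] = 'd'
  Position 5 ('e'): no match needed
  Position 6 ('a'): matches sub[3] = 'a'
All 4 characters matched => is a subsequence

1


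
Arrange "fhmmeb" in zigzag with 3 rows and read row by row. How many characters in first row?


Zigzag "fhmmeb" into 3 rows:
Placing characters:
  'f' => row 0
  'h' => row 1
  'm' => row 2
  'm' => row 1
  'e' => row 0
  'b' => row 1
Rows:
  Row 0: "fe"
  Row 1: "hmb"
  Row 2: "m"
First row length: 2

2


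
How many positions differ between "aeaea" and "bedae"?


Comparing "aeaea" and "bedae" position by position:
  Position 0: 'a' vs 'b' => DIFFER
  Position 1: 'e' vs 'e' => same
  Position 2: 'a' vs 'd' => DIFFER
  Position 3: 'e' vs 'a' => DIFFER
  Position 4: 'a' vs 'e' => DIFFER
Positions that differ: 4

4


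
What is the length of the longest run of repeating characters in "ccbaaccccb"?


Input: "ccbaaccccb"
Scanning for longest run:
  Position 1 ('c'): continues run of 'c', length=2
  Position 2 ('b'): new char, reset run to 1
  Position 3 ('a'): new char, reset run to 1
  Position 4 ('a'): continues run of 'a', length=2
  Position 5 ('c'): new char, reset run to 1
  Position 6 ('c'): continues run of 'c', length=2
  Position 7 ('c'): continues run of 'c', length=3
  Position 8 ('c'): continues run of 'c', length=4
  Position 9 ('b'): new char, reset run to 1
Longest run: 'c' with length 4

4


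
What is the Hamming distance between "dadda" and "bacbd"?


Comparing "dadda" and "bacbd" position by position:
  Position 0: 'd' vs 'b' => differ
  Position 1: 'a' vs 'a' => same
  Position 2: 'd' vs 'c' => differ
  Position 3: 'd' vs 'b' => differ
  Position 4: 'a' vs 'd' => differ
Total differences (Hamming distance): 4

4


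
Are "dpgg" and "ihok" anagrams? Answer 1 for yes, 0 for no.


Strings: "dpgg", "ihok"
Sorted first:  dggp
Sorted second: hiko
Differ at position 0: 'd' vs 'h' => not anagrams

0


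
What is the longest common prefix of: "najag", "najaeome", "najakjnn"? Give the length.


Words: najag, najaeome, najakjnn
  Position 0: all 'n' => match
  Position 1: all 'a' => match
  Position 2: all 'j' => match
  Position 3: all 'a' => match
  Position 4: ('g', 'e', 'k') => mismatch, stop
LCP = "naja" (length 4)

4


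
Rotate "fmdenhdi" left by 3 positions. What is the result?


Input: "fmdenhdi", rotate left by 3
First 3 characters: "fmd"
Remaining characters: "enhdi"
Concatenate remaining + first: "enhdi" + "fmd" = "enhdifmd"

enhdifmd


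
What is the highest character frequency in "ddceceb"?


Input: ddceceb
Character counts:
  'b': 1
  'c': 2
  'd': 2
  'e': 2
Maximum frequency: 2

2


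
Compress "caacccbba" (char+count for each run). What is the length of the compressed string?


Input: caacccbba
Runs:
  'c' x 1 => "c1"
  'a' x 2 => "a2"
  'c' x 3 => "c3"
  'b' x 2 => "b2"
  'a' x 1 => "a1"
Compressed: "c1a2c3b2a1"
Compressed length: 10

10


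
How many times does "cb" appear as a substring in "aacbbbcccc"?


Searching for "cb" in "aacbbbcccc"
Scanning each position:
  Position 0: "aa" => no
  Position 1: "ac" => no
  Position 2: "cb" => MATCH
  Position 3: "bb" => no
  Position 4: "bb" => no
  Position 5: "bc" => no
  Position 6: "cc" => no
  Position 7: "cc" => no
  Position 8: "cc" => no
Total occurrences: 1

1


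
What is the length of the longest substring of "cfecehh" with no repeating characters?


Input: "cfecehh"
Sliding window (track last position of each char):
  Position 0 ('c'): window [0,0] length 1 -- new best
  Position 1 ('f'): window [0,1] length 2 -- new best
  Position 2 ('e'): window [0,2] length 3 -- new best
  Position 3 ('c'): repeat (last at 0), move window start to 1
  Position 3 ('c'): window [1,3] length 3
  Position 4 ('e'): repeat (last at 2), move window start to 3
  Position 4 ('e'): window [3,4] length 2
  Position 5 ('h'): window [3,5] length 3
  Position 6 ('h'): repeat (last at 5), move window start to 6
  Position 6 ('h'): window [6,6] length 1
Longest substring with no repeats: "cfe" with length 3

3


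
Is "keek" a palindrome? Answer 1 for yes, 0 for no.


Input: keek
Reversed: keek
  Compare pos 0 ('k') with pos 3 ('k'): match
  Compare pos 1 ('e') with pos 2 ('e'): match
Result: palindrome

1


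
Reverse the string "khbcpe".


Input: khbcpe
Reading characters right to left:
  Position 5: 'e'
  Position 4: 'p'
  Position 3: 'c'
  Position 2: 'b'
  Position 1: 'h'
  Position 0: 'k'
Reversed: epcbhk

epcbhk


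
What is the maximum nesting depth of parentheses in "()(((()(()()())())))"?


Input: "()(((()(()()())())))"
Tracking depth:
  Position 0 '(': depth becomes 1
  Position 1 ')': depth becomes 0
  Position 2 '(': depth becomes 1
  Position 3 '(': depth becomes 2
  Position 4 '(': depth becomes 3
  Position 5 '(': depth becomes 4
  Position 6 ')': depth becomes 3
  Position 7 '(': depth becomes 4
  Position 8 '(': depth becomes 5
  Position 9 ')': depth becomes 4
  Position 10 '(': depth becomes 5
  Position 11 ')': depth becomes 4
  Position 12 '(': depth becomes 5
  Position 13 ')': depth becomes 4
  Position 14 ')': depth becomes 3
  Position 15 '(': depth becomes 4
  Position 16 ')': depth becomes 3
  Position 17 ')': depth becomes 2
  Position 18 ')': depth becomes 1
  Position 19 ')': depth becomes 0
Maximum depth reached: 5

5


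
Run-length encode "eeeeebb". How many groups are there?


Input: eeeeebb
Scanning for consecutive runs:
  Group 1: 'e' x 5 (positions 0-4)
  Group 2: 'b' x 2 (positions 5-6)
Total groups: 2

2


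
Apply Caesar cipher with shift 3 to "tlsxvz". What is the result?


Caesar cipher: shift "tlsxvz" by 3
  't' (pos 19) + 3 = pos 22 = 'w'
  'l' (pos 11) + 3 = pos 14 = 'o'
  's' (pos 18) + 3 = pos 21 = 'v'
  'x' (pos 23) + 3 = pos 0 = 'a'
  'v' (pos 21) + 3 = pos 24 = 'y'
  'z' (pos 25) + 3 = pos 2 = 'c'
Result: wovayc

wovayc


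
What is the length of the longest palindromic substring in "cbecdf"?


Input: "cbecdf"
Checking substrings for palindromes:
  No multi-char palindromic substrings found
Longest palindromic substring: "c" with length 1

1


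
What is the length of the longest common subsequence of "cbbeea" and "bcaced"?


LCS of "cbbeea" and "bcaced"
DP table:
           b    c    a    c    e    d
      0    0    0    0    0    0    0
  c   0    0    1    1    1    1    1
  b   0    1    1    1    1    1    1
  b   0    1    1    1    1    1    1
  e   0    1    1    1    1    2    2
  e   0    1    1    1    1    2    2
  a   0    1    1    2    2    2    2
LCS length = dp[6][6] = 2

2


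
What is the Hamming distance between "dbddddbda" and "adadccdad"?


Comparing "dbddddbda" and "adadccdad" position by position:
  Position 0: 'd' vs 'a' => differ
  Position 1: 'b' vs 'd' => differ
  Position 2: 'd' vs 'a' => differ
  Position 3: 'd' vs 'd' => same
  Position 4: 'd' vs 'c' => differ
  Position 5: 'd' vs 'c' => differ
  Position 6: 'b' vs 'd' => differ
  Position 7: 'd' vs 'a' => differ
  Position 8: 'a' vs 'd' => differ
Total differences (Hamming distance): 8

8


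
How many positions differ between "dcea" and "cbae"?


Comparing "dcea" and "cbae" position by position:
  Position 0: 'd' vs 'c' => DIFFER
  Position 1: 'c' vs 'b' => DIFFER
  Position 2: 'e' vs 'a' => DIFFER
  Position 3: 'a' vs 'e' => DIFFER
Positions that differ: 4

4


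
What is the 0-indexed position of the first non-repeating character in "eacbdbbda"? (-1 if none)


Input: eacbdbbda
Character frequencies:
  'a': 2
  'b': 3
  'c': 1
  'd': 2
  'e': 1
Scanning left to right for freq == 1:
  Position 0 ('e'): unique! => answer = 0

0


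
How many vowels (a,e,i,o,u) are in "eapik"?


Input: eapik
Checking each character:
  'e' at position 0: vowel (running total: 1)
  'a' at position 1: vowel (running total: 2)
  'p' at position 2: consonant
  'i' at position 3: vowel (running total: 3)
  'k' at position 4: consonant
Total vowels: 3

3


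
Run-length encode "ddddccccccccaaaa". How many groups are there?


Input: ddddccccccccaaaa
Scanning for consecutive runs:
  Group 1: 'd' x 4 (positions 0-3)
  Group 2: 'c' x 8 (positions 4-11)
  Group 3: 'a' x 4 (positions 12-15)
Total groups: 3

3


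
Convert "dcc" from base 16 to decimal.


Input: "dcc" in base 16
Positional expansion:
  Digit 'd' (value 13) x 16^2 = 3328
  Digit 'c' (value 12) x 16^1 = 192
  Digit 'c' (value 12) x 16^0 = 12
Sum = 3532

3532


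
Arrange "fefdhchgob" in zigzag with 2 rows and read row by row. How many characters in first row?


Zigzag "fefdhchgob" into 2 rows:
Placing characters:
  'f' => row 0
  'e' => row 1
  'f' => row 0
  'd' => row 1
  'h' => row 0
  'c' => row 1
  'h' => row 0
  'g' => row 1
  'o' => row 0
  'b' => row 1
Rows:
  Row 0: "ffhho"
  Row 1: "edcgb"
First row length: 5

5


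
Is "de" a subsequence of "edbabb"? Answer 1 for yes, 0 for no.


Check if "de" is a subsequence of "edbabb"
Greedy scan:
  Position 0 ('e'): no match needed
  Position 1 ('d'): matches sub[0] = 'd'
  Position 2 ('b'): no match needed
  Position 3 ('a'): no match needed
  Position 4 ('b'): no match needed
  Position 5 ('b'): no match needed
Only matched 1/2 characters => not a subsequence

0


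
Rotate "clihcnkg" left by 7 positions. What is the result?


Input: "clihcnkg", rotate left by 7
First 7 characters: "clihcnk"
Remaining characters: "g"
Concatenate remaining + first: "g" + "clihcnk" = "gclihcnk"

gclihcnk


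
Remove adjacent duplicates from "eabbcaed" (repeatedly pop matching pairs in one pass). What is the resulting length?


Input: eabbcaed
Stack-based adjacent duplicate removal:
  Read 'e': push. Stack: e
  Read 'a': push. Stack: ea
  Read 'b': push. Stack: eab
  Read 'b': matches stack top 'b' => pop. Stack: ea
  Read 'c': push. Stack: eac
  Read 'a': push. Stack: eaca
  Read 'e': push. Stack: eacae
  Read 'd': push. Stack: eacaed
Final stack: "eacaed" (length 6)

6


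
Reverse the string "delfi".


Input: delfi
Reading characters right to left:
  Position 4: 'i'
  Position 3: 'f'
  Position 2: 'l'
  Position 1: 'e'
  Position 0: 'd'
Reversed: ifled

ifled


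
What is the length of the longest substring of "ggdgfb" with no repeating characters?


Input: "ggdgfb"
Sliding window (track last position of each char):
  Position 0 ('g'): window [0,0] length 1 -- new best
  Position 1 ('g'): repeat (last at 0), move window start to 1
  Position 1 ('g'): window [1,1] length 1
  Position 2 ('d'): window [1,2] length 2 -- new best
  Position 3 ('g'): repeat (last at 1), move window start to 2
  Position 3 ('g'): window [2,3] length 2
  Position 4 ('f'): window [2,4] length 3 -- new best
  Position 5 ('b'): window [2,5] length 4 -- new best
Longest substring with no repeats: "dgfb" with length 4

4


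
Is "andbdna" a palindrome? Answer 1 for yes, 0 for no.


Input: andbdna
Reversed: andbdna
  Compare pos 0 ('a') with pos 6 ('a'): match
  Compare pos 1 ('n') with pos 5 ('n'): match
  Compare pos 2 ('d') with pos 4 ('d'): match
Result: palindrome

1


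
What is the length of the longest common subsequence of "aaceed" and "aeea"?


LCS of "aaceed" and "aeea"
DP table:
           a    e    e    a
      0    0    0    0    0
  a   0    1    1    1    1
  a   0    1    1    1    2
  c   0    1    1    1    2
  e   0    1    2    2    2
  e   0    1    2    3    3
  d   0    1    2    3    3
LCS length = dp[6][4] = 3

3


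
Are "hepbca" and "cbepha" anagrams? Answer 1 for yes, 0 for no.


Strings: "hepbca", "cbepha"
Sorted first:  abcehp
Sorted second: abcehp
Sorted forms match => anagrams

1


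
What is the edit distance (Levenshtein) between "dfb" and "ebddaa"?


Computing edit distance: "dfb" -> "ebddaa"
DP table:
           e    b    d    d    a    a
      0    1    2    3    4    5    6
  d   1    1    2    2    3    4    5
  f   2    2    2    3    3    4    5
  b   3    3    2    3    4    4    5
Edit distance = dp[3][6] = 5

5


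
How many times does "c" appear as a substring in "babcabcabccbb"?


Searching for "c" in "babcabcabccbb"
Scanning each position:
  Position 0: "b" => no
  Position 1: "a" => no
  Position 2: "b" => no
  Position 3: "c" => MATCH
  Position 4: "a" => no
  Position 5: "b" => no
  Position 6: "c" => MATCH
  Position 7: "a" => no
  Position 8: "b" => no
  Position 9: "c" => MATCH
  Position 10: "c" => MATCH
  Position 11: "b" => no
  Position 12: "b" => no
Total occurrences: 4

4


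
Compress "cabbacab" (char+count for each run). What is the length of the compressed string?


Input: cabbacab
Runs:
  'c' x 1 => "c1"
  'a' x 1 => "a1"
  'b' x 2 => "b2"
  'a' x 1 => "a1"
  'c' x 1 => "c1"
  'a' x 1 => "a1"
  'b' x 1 => "b1"
Compressed: "c1a1b2a1c1a1b1"
Compressed length: 14

14


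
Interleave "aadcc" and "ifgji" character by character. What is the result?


Interleaving "aadcc" and "ifgji":
  Position 0: 'a' from first, 'i' from second => "ai"
  Position 1: 'a' from first, 'f' from second => "af"
  Position 2: 'd' from first, 'g' from second => "dg"
  Position 3: 'c' from first, 'j' from second => "cj"
  Position 4: 'c' from first, 'i' from second => "ci"
Result: aiafdgcjci

aiafdgcjci


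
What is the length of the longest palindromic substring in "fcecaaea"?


Input: "fcecaaea"
Checking substrings for palindromes:
  [1:4] "cec" (len 3) => palindrome
  [5:8] "aea" (len 3) => palindrome
  [4:6] "aa" (len 2) => palindrome
Longest palindromic substring: "cec" with length 3

3


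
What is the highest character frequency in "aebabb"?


Input: aebabb
Character counts:
  'a': 2
  'b': 3
  'e': 1
Maximum frequency: 3

3


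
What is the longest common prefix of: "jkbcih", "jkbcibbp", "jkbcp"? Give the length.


Words: jkbcih, jkbcibbp, jkbcp
  Position 0: all 'j' => match
  Position 1: all 'k' => match
  Position 2: all 'b' => match
  Position 3: all 'c' => match
  Position 4: ('i', 'i', 'p') => mismatch, stop
LCP = "jkbc" (length 4)

4


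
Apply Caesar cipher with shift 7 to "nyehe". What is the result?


Caesar cipher: shift "nyehe" by 7
  'n' (pos 13) + 7 = pos 20 = 'u'
  'y' (pos 24) + 7 = pos 5 = 'f'
  'e' (pos 4) + 7 = pos 11 = 'l'
  'h' (pos 7) + 7 = pos 14 = 'o'
  'e' (pos 4) + 7 = pos 11 = 'l'
Result: uflol

uflol


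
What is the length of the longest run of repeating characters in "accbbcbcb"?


Input: "accbbcbcb"
Scanning for longest run:
  Position 1 ('c'): new char, reset run to 1
  Position 2 ('c'): continues run of 'c', length=2
  Position 3 ('b'): new char, reset run to 1
  Position 4 ('b'): continues run of 'b', length=2
  Position 5 ('c'): new char, reset run to 1
  Position 6 ('b'): new char, reset run to 1
  Position 7 ('c'): new char, reset run to 1
  Position 8 ('b'): new char, reset run to 1
Longest run: 'c' with length 2

2


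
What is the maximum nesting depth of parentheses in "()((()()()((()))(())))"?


Input: "()((()()()((()))(())))"
Tracking depth:
  Position 0 '(': depth becomes 1
  Position 1 ')': depth becomes 0
  Position 2 '(': depth becomes 1
  Position 3 '(': depth becomes 2
  Position 4 '(': depth becomes 3
  Position 5 ')': depth becomes 2
  Position 6 '(': depth becomes 3
  Position 7 ')': depth becomes 2
  Position 8 '(': depth becomes 3
  Position 9 ')': depth becomes 2
  Position 10 '(': depth becomes 3
  Position 11 '(': depth becomes 4
  Position 12 '(': depth becomes 5
  Position 13 ')': depth becomes 4
  Position 14 ')': depth becomes 3
  Position 15 ')': depth becomes 2
  Position 16 '(': depth becomes 3
  Position 17 '(': depth becomes 4
  Position 18 ')': depth becomes 3
  Position 19 ')': depth becomes 2
  Position 20 ')': depth becomes 1
  Position 21 ')': depth becomes 0
Maximum depth reached: 5

5


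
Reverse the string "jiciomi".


Input: jiciomi
Reading characters right to left:
  Position 6: 'i'
  Position 5: 'm'
  Position 4: 'o'
  Position 3: 'i'
  Position 2: 'c'
  Position 1: 'i'
  Position 0: 'j'
Reversed: imoicij

imoicij


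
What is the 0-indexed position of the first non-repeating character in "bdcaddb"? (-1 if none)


Input: bdcaddb
Character frequencies:
  'a': 1
  'b': 2
  'c': 1
  'd': 3
Scanning left to right for freq == 1:
  Position 0 ('b'): freq=2, skip
  Position 1 ('d'): freq=3, skip
  Position 2 ('c'): unique! => answer = 2

2


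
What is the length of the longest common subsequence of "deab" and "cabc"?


LCS of "deab" and "cabc"
DP table:
           c    a    b    c
      0    0    0    0    0
  d   0    0    0    0    0
  e   0    0    0    0    0
  a   0    0    1    1    1
  b   0    0    1    2    2
LCS length = dp[4][4] = 2

2


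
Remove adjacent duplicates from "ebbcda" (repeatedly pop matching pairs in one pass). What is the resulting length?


Input: ebbcda
Stack-based adjacent duplicate removal:
  Read 'e': push. Stack: e
  Read 'b': push. Stack: eb
  Read 'b': matches stack top 'b' => pop. Stack: e
  Read 'c': push. Stack: ec
  Read 'd': push. Stack: ecd
  Read 'a': push. Stack: ecda
Final stack: "ecda" (length 4)

4


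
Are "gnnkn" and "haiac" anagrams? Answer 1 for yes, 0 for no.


Strings: "gnnkn", "haiac"
Sorted first:  gknnn
Sorted second: aachi
Differ at position 0: 'g' vs 'a' => not anagrams

0


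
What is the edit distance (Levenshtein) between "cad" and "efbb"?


Computing edit distance: "cad" -> "efbb"
DP table:
           e    f    b    b
      0    1    2    3    4
  c   1    1    2    3    4
  a   2    2    2    3    4
  d   3    3    3    3    4
Edit distance = dp[3][4] = 4

4


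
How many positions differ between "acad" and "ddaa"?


Comparing "acad" and "ddaa" position by position:
  Position 0: 'a' vs 'd' => DIFFER
  Position 1: 'c' vs 'd' => DIFFER
  Position 2: 'a' vs 'a' => same
  Position 3: 'd' vs 'a' => DIFFER
Positions that differ: 3

3


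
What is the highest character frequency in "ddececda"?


Input: ddececda
Character counts:
  'a': 1
  'c': 2
  'd': 3
  'e': 2
Maximum frequency: 3

3


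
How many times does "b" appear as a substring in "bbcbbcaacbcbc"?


Searching for "b" in "bbcbbcaacbcbc"
Scanning each position:
  Position 0: "b" => MATCH
  Position 1: "b" => MATCH
  Position 2: "c" => no
  Position 3: "b" => MATCH
  Position 4: "b" => MATCH
  Position 5: "c" => no
  Position 6: "a" => no
  Position 7: "a" => no
  Position 8: "c" => no
  Position 9: "b" => MATCH
  Position 10: "c" => no
  Position 11: "b" => MATCH
  Position 12: "c" => no
Total occurrences: 6

6


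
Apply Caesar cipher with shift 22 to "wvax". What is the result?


Caesar cipher: shift "wvax" by 22
  'w' (pos 22) + 22 = pos 18 = 's'
  'v' (pos 21) + 22 = pos 17 = 'r'
  'a' (pos 0) + 22 = pos 22 = 'w'
  'x' (pos 23) + 22 = pos 19 = 't'
Result: srwt

srwt


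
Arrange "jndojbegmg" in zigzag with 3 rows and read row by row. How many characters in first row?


Zigzag "jndojbegmg" into 3 rows:
Placing characters:
  'j' => row 0
  'n' => row 1
  'd' => row 2
  'o' => row 1
  'j' => row 0
  'b' => row 1
  'e' => row 2
  'g' => row 1
  'm' => row 0
  'g' => row 1
Rows:
  Row 0: "jjm"
  Row 1: "nobgg"
  Row 2: "de"
First row length: 3

3


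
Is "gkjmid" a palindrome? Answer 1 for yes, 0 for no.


Input: gkjmid
Reversed: dimjkg
  Compare pos 0 ('g') with pos 5 ('d'): MISMATCH
  Compare pos 1 ('k') with pos 4 ('i'): MISMATCH
  Compare pos 2 ('j') with pos 3 ('m'): MISMATCH
Result: not a palindrome

0


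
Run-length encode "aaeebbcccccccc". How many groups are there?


Input: aaeebbcccccccc
Scanning for consecutive runs:
  Group 1: 'a' x 2 (positions 0-1)
  Group 2: 'e' x 2 (positions 2-3)
  Group 3: 'b' x 2 (positions 4-5)
  Group 4: 'c' x 8 (positions 6-13)
Total groups: 4

4


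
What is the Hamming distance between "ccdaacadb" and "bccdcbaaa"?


Comparing "ccdaacadb" and "bccdcbaaa" position by position:
  Position 0: 'c' vs 'b' => differ
  Position 1: 'c' vs 'c' => same
  Position 2: 'd' vs 'c' => differ
  Position 3: 'a' vs 'd' => differ
  Position 4: 'a' vs 'c' => differ
  Position 5: 'c' vs 'b' => differ
  Position 6: 'a' vs 'a' => same
  Position 7: 'd' vs 'a' => differ
  Position 8: 'b' vs 'a' => differ
Total differences (Hamming distance): 7

7


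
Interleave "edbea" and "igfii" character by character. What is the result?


Interleaving "edbea" and "igfii":
  Position 0: 'e' from first, 'i' from second => "ei"
  Position 1: 'd' from first, 'g' from second => "dg"
  Position 2: 'b' from first, 'f' from second => "bf"
  Position 3: 'e' from first, 'i' from second => "ei"
  Position 4: 'a' from first, 'i' from second => "ai"
Result: eidgbfeiai

eidgbfeiai


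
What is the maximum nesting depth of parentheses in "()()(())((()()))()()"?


Input: "()()(())((()()))()()"
Tracking depth:
  Position 0 '(': depth becomes 1
  Position 1 ')': depth becomes 0
  Position 2 '(': depth becomes 1
  Position 3 ')': depth becomes 0
  Position 4 '(': depth becomes 1
  Position 5 '(': depth becomes 2
  Position 6 ')': depth becomes 1
  Position 7 ')': depth becomes 0
  Position 8 '(': depth becomes 1
  Position 9 '(': depth becomes 2
  Position 10 '(': depth becomes 3
  Position 11 ')': depth becomes 2
  Position 12 '(': depth becomes 3
  Position 13 ')': depth becomes 2
  Position 14 ')': depth becomes 1
  Position 15 ')': depth becomes 0
  Position 16 '(': depth becomes 1
  Position 17 ')': depth becomes 0
  Position 18 '(': depth becomes 1
  Position 19 ')': depth becomes 0
Maximum depth reached: 3

3


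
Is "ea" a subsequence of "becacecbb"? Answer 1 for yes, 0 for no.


Check if "ea" is a subsequence of "becacecbb"
Greedy scan:
  Position 0 ('b'): no match needed
  Position 1 ('e'): matches sub[0] = 'e'
  Position 2 ('c'): no match needed
  Position 3 ('a'): matches sub[1] = 'a'
  Position 4 ('c'): no match needed
  Position 5 ('e'): no match needed
  Position 6 ('c'): no match needed
  Position 7 ('b'): no match needed
  Position 8 ('b'): no match needed
All 2 characters matched => is a subsequence

1


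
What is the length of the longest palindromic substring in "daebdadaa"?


Input: "daebdadaa"
Checking substrings for palindromes:
  [4:7] "dad" (len 3) => palindrome
  [5:8] "ada" (len 3) => palindrome
  [7:9] "aa" (len 2) => palindrome
Longest palindromic substring: "dad" with length 3

3


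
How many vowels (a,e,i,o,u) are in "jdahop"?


Input: jdahop
Checking each character:
  'j' at position 0: consonant
  'd' at position 1: consonant
  'a' at position 2: vowel (running total: 1)
  'h' at position 3: consonant
  'o' at position 4: vowel (running total: 2)
  'p' at position 5: consonant
Total vowels: 2

2


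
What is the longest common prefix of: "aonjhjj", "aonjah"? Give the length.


Words: aonjhjj, aonjah
  Position 0: all 'a' => match
  Position 1: all 'o' => match
  Position 2: all 'n' => match
  Position 3: all 'j' => match
  Position 4: ('h', 'a') => mismatch, stop
LCP = "aonj" (length 4)

4


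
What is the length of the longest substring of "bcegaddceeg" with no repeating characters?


Input: "bcegaddceeg"
Sliding window (track last position of each char):
  Position 0 ('b'): window [0,0] length 1 -- new best
  Position 1 ('c'): window [0,1] length 2 -- new best
  Position 2 ('e'): window [0,2] length 3 -- new best
  Position 3 ('g'): window [0,3] length 4 -- new best
  Position 4 ('a'): window [0,4] length 5 -- new best
  Position 5 ('d'): window [0,5] length 6 -- new best
  Position 6 ('d'): repeat (last at 5), move window start to 6
  Position 6 ('d'): window [6,6] length 1
  Position 7 ('c'): window [6,7] length 2
  Position 8 ('e'): window [6,8] length 3
  Position 9 ('e'): repeat (last at 8), move window start to 9
  Position 9 ('e'): window [9,9] length 1
  Position 10 ('g'): window [9,10] length 2
Longest substring with no repeats: "bcegad" with length 6

6


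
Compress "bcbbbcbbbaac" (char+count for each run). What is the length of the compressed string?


Input: bcbbbcbbbaac
Runs:
  'b' x 1 => "b1"
  'c' x 1 => "c1"
  'b' x 3 => "b3"
  'c' x 1 => "c1"
  'b' x 3 => "b3"
  'a' x 2 => "a2"
  'c' x 1 => "c1"
Compressed: "b1c1b3c1b3a2c1"
Compressed length: 14

14


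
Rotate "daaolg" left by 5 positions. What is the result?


Input: "daaolg", rotate left by 5
First 5 characters: "daaol"
Remaining characters: "g"
Concatenate remaining + first: "g" + "daaol" = "gdaaol"

gdaaol


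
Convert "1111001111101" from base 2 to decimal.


Input: "1111001111101" in base 2
Positional expansion:
  Digit '1' (value 1) x 2^12 = 4096
  Digit '1' (value 1) x 2^11 = 2048
  Digit '1' (value 1) x 2^10 = 1024
  Digit '1' (value 1) x 2^9 = 512
  Digit '0' (value 0) x 2^8 = 0
  Digit '0' (value 0) x 2^7 = 0
  Digit '1' (value 1) x 2^6 = 64
  Digit '1' (value 1) x 2^5 = 32
  Digit '1' (value 1) x 2^4 = 16
  Digit '1' (value 1) x 2^3 = 8
  Digit '1' (value 1) x 2^2 = 4
  Digit '0' (value 0) x 2^1 = 0
  Digit '1' (value 1) x 2^0 = 1
Sum = 7805

7805


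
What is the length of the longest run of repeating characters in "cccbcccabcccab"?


Input: "cccbcccabcccab"
Scanning for longest run:
  Position 1 ('c'): continues run of 'c', length=2
  Position 2 ('c'): continues run of 'c', length=3
  Position 3 ('b'): new char, reset run to 1
  Position 4 ('c'): new char, reset run to 1
  Position 5 ('c'): continues run of 'c', length=2
  Position 6 ('c'): continues run of 'c', length=3
  Position 7 ('a'): new char, reset run to 1
  Position 8 ('b'): new char, reset run to 1
  Position 9 ('c'): new char, reset run to 1
  Position 10 ('c'): continues run of 'c', length=2
  Position 11 ('c'): continues run of 'c', length=3
  Position 12 ('a'): new char, reset run to 1
  Position 13 ('b'): new char, reset run to 1
Longest run: 'c' with length 3

3


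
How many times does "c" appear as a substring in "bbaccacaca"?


Searching for "c" in "bbaccacaca"
Scanning each position:
  Position 0: "b" => no
  Position 1: "b" => no
  Position 2: "a" => no
  Position 3: "c" => MATCH
  Position 4: "c" => MATCH
  Position 5: "a" => no
  Position 6: "c" => MATCH
  Position 7: "a" => no
  Position 8: "c" => MATCH
  Position 9: "a" => no
Total occurrences: 4

4


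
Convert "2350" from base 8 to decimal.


Input: "2350" in base 8
Positional expansion:
  Digit '2' (value 2) x 8^3 = 1024
  Digit '3' (value 3) x 8^2 = 192
  Digit '5' (value 5) x 8^1 = 40
  Digit '0' (value 0) x 8^0 = 0
Sum = 1256

1256


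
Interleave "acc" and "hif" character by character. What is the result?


Interleaving "acc" and "hif":
  Position 0: 'a' from first, 'h' from second => "ah"
  Position 1: 'c' from first, 'i' from second => "ci"
  Position 2: 'c' from first, 'f' from second => "cf"
Result: ahcicf

ahcicf


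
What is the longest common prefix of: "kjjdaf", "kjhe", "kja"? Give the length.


Words: kjjdaf, kjhe, kja
  Position 0: all 'k' => match
  Position 1: all 'j' => match
  Position 2: ('j', 'h', 'a') => mismatch, stop
LCP = "kj" (length 2)

2


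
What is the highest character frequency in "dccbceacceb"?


Input: dccbceacceb
Character counts:
  'a': 1
  'b': 2
  'c': 5
  'd': 1
  'e': 2
Maximum frequency: 5

5


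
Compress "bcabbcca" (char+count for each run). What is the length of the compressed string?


Input: bcabbcca
Runs:
  'b' x 1 => "b1"
  'c' x 1 => "c1"
  'a' x 1 => "a1"
  'b' x 2 => "b2"
  'c' x 2 => "c2"
  'a' x 1 => "a1"
Compressed: "b1c1a1b2c2a1"
Compressed length: 12

12


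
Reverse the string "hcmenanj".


Input: hcmenanj
Reading characters right to left:
  Position 7: 'j'
  Position 6: 'n'
  Position 5: 'a'
  Position 4: 'n'
  Position 3: 'e'
  Position 2: 'm'
  Position 1: 'c'
  Position 0: 'h'
Reversed: jnanemch

jnanemch


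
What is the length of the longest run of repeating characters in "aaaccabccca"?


Input: "aaaccabccca"
Scanning for longest run:
  Position 1 ('a'): continues run of 'a', length=2
  Position 2 ('a'): continues run of 'a', length=3
  Position 3 ('c'): new char, reset run to 1
  Position 4 ('c'): continues run of 'c', length=2
  Position 5 ('a'): new char, reset run to 1
  Position 6 ('b'): new char, reset run to 1
  Position 7 ('c'): new char, reset run to 1
  Position 8 ('c'): continues run of 'c', length=2
  Position 9 ('c'): continues run of 'c', length=3
  Position 10 ('a'): new char, reset run to 1
Longest run: 'a' with length 3

3


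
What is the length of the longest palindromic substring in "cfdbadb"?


Input: "cfdbadb"
Checking substrings for palindromes:
  No multi-char palindromic substrings found
Longest palindromic substring: "c" with length 1

1


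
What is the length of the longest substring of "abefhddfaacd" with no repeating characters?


Input: "abefhddfaacd"
Sliding window (track last position of each char):
  Position 0 ('a'): window [0,0] length 1 -- new best
  Position 1 ('b'): window [0,1] length 2 -- new best
  Position 2 ('e'): window [0,2] length 3 -- new best
  Position 3 ('f'): window [0,3] length 4 -- new best
  Position 4 ('h'): window [0,4] length 5 -- new best
  Position 5 ('d'): window [0,5] length 6 -- new best
  Position 6 ('d'): repeat (last at 5), move window start to 6
  Position 6 ('d'): window [6,6] length 1
  Position 7 ('f'): window [6,7] length 2
  Position 8 ('a'): window [6,8] length 3
  Position 9 ('a'): repeat (last at 8), move window start to 9
  Position 9 ('a'): window [9,9] length 1
  Position 10 ('c'): window [9,10] length 2
  Position 11 ('d'): window [9,11] length 3
Longest substring with no repeats: "abefhd" with length 6

6


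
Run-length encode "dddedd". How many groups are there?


Input: dddedd
Scanning for consecutive runs:
  Group 1: 'd' x 3 (positions 0-2)
  Group 2: 'e' x 1 (positions 3-3)
  Group 3: 'd' x 2 (positions 4-5)
Total groups: 3

3


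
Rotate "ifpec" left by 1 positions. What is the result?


Input: "ifpec", rotate left by 1
First 1 characters: "i"
Remaining characters: "fpec"
Concatenate remaining + first: "fpec" + "i" = "fpeci"

fpeci


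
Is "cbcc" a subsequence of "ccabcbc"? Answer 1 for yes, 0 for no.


Check if "cbcc" is a subsequence of "ccabcbc"
Greedy scan:
  Position 0 ('c'): matches sub[0] = 'c'
  Position 1 ('c'): no match needed
  Position 2 ('a'): no match needed
  Position 3 ('b'): matches sub[1] = 'b'
  Position 4 ('c'): matches sub[2] = 'c'
  Position 5 ('b'): no match needed
  Position 6 ('c'): matches sub[3] = 'c'
All 4 characters matched => is a subsequence

1


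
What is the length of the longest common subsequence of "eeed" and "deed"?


LCS of "eeed" and "deed"
DP table:
           d    e    e    d
      0    0    0    0    0
  e   0    0    1    1    1
  e   0    0    1    2    2
  e   0    0    1    2    2
  d   0    1    1    2    3
LCS length = dp[4][4] = 3

3


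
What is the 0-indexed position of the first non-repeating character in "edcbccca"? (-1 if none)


Input: edcbccca
Character frequencies:
  'a': 1
  'b': 1
  'c': 4
  'd': 1
  'e': 1
Scanning left to right for freq == 1:
  Position 0 ('e'): unique! => answer = 0

0


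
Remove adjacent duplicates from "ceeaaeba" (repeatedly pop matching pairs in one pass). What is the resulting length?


Input: ceeaaeba
Stack-based adjacent duplicate removal:
  Read 'c': push. Stack: c
  Read 'e': push. Stack: ce
  Read 'e': matches stack top 'e' => pop. Stack: c
  Read 'a': push. Stack: ca
  Read 'a': matches stack top 'a' => pop. Stack: c
  Read 'e': push. Stack: ce
  Read 'b': push. Stack: ceb
  Read 'a': push. Stack: ceba
Final stack: "ceba" (length 4)

4


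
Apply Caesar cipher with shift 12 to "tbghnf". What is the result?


Caesar cipher: shift "tbghnf" by 12
  't' (pos 19) + 12 = pos 5 = 'f'
  'b' (pos 1) + 12 = pos 13 = 'n'
  'g' (pos 6) + 12 = pos 18 = 's'
  'h' (pos 7) + 12 = pos 19 = 't'
  'n' (pos 13) + 12 = pos 25 = 'z'
  'f' (pos 5) + 12 = pos 17 = 'r'
Result: fnstzr

fnstzr


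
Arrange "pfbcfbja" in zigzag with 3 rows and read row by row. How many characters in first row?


Zigzag "pfbcfbja" into 3 rows:
Placing characters:
  'p' => row 0
  'f' => row 1
  'b' => row 2
  'c' => row 1
  'f' => row 0
  'b' => row 1
  'j' => row 2
  'a' => row 1
Rows:
  Row 0: "pf"
  Row 1: "fcba"
  Row 2: "bj"
First row length: 2

2


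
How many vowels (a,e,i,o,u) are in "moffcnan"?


Input: moffcnan
Checking each character:
  'm' at position 0: consonant
  'o' at position 1: vowel (running total: 1)
  'f' at position 2: consonant
  'f' at position 3: consonant
  'c' at position 4: consonant
  'n' at position 5: consonant
  'a' at position 6: vowel (running total: 2)
  'n' at position 7: consonant
Total vowels: 2

2


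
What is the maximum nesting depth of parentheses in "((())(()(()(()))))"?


Input: "((())(()(()(()))))"
Tracking depth:
  Position 0 '(': depth becomes 1
  Position 1 '(': depth becomes 2
  Position 2 '(': depth becomes 3
  Position 3 ')': depth becomes 2
  Position 4 ')': depth becomes 1
  Position 5 '(': depth becomes 2
  Position 6 '(': depth becomes 3
  Position 7 ')': depth becomes 2
  Position 8 '(': depth becomes 3
  Position 9 '(': depth becomes 4
  Position 10 ')': depth becomes 3
  Position 11 '(': depth becomes 4
  Position 12 '(': depth becomes 5
  Position 13 ')': depth becomes 4
  Position 14 ')': depth becomes 3
  Position 15 ')': depth becomes 2
  Position 16 ')': depth becomes 1
  Position 17 ')': depth becomes 0
Maximum depth reached: 5

5


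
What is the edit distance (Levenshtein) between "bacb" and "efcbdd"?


Computing edit distance: "bacb" -> "efcbdd"
DP table:
           e    f    c    b    d    d
      0    1    2    3    4    5    6
  b   1    1    2    3    3    4    5
  a   2    2    2    3    4    4    5
  c   3    3    3    2    3    4    5
  b   4    4    4    3    2    3    4
Edit distance = dp[4][6] = 4

4


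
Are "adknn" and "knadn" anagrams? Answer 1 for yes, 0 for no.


Strings: "adknn", "knadn"
Sorted first:  adknn
Sorted second: adknn
Sorted forms match => anagrams

1


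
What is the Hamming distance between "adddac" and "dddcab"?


Comparing "adddac" and "dddcab" position by position:
  Position 0: 'a' vs 'd' => differ
  Position 1: 'd' vs 'd' => same
  Position 2: 'd' vs 'd' => same
  Position 3: 'd' vs 'c' => differ
  Position 4: 'a' vs 'a' => same
  Position 5: 'c' vs 'b' => differ
Total differences (Hamming distance): 3

3


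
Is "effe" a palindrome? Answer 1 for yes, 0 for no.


Input: effe
Reversed: effe
  Compare pos 0 ('e') with pos 3 ('e'): match
  Compare pos 1 ('f') with pos 2 ('f'): match
Result: palindrome

1


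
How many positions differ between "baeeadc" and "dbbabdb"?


Comparing "baeeadc" and "dbbabdb" position by position:
  Position 0: 'b' vs 'd' => DIFFER
  Position 1: 'a' vs 'b' => DIFFER
  Position 2: 'e' vs 'b' => DIFFER
  Position 3: 'e' vs 'a' => DIFFER
  Position 4: 'a' vs 'b' => DIFFER
  Position 5: 'd' vs 'd' => same
  Position 6: 'c' vs 'b' => DIFFER
Positions that differ: 6

6


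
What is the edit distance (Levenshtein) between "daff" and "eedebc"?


Computing edit distance: "daff" -> "eedebc"
DP table:
           e    e    d    e    b    c
      0    1    2    3    4    5    6
  d   1    1    2    2    3    4    5
  a   2    2    2    3    3    4    5
  f   3    3    3    3    4    4    5
  f   4    4    4    4    4    5    5
Edit distance = dp[4][6] = 5

5


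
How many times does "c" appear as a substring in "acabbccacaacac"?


Searching for "c" in "acabbccacaacac"
Scanning each position:
  Position 0: "a" => no
  Position 1: "c" => MATCH
  Position 2: "a" => no
  Position 3: "b" => no
  Position 4: "b" => no
  Position 5: "c" => MATCH
  Position 6: "c" => MATCH
  Position 7: "a" => no
  Position 8: "c" => MATCH
  Position 9: "a" => no
  Position 10: "a" => no
  Position 11: "c" => MATCH
  Position 12: "a" => no
  Position 13: "c" => MATCH
Total occurrences: 6

6


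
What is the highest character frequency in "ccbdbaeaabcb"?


Input: ccbdbaeaabcb
Character counts:
  'a': 3
  'b': 4
  'c': 3
  'd': 1
  'e': 1
Maximum frequency: 4

4


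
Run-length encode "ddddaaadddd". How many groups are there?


Input: ddddaaadddd
Scanning for consecutive runs:
  Group 1: 'd' x 4 (positions 0-3)
  Group 2: 'a' x 3 (positions 4-6)
  Group 3: 'd' x 4 (positions 7-10)
Total groups: 3

3


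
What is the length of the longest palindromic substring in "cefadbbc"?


Input: "cefadbbc"
Checking substrings for palindromes:
  [5:7] "bb" (len 2) => palindrome
Longest palindromic substring: "bb" with length 2

2


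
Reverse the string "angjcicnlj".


Input: angjcicnlj
Reading characters right to left:
  Position 9: 'j'
  Position 8: 'l'
  Position 7: 'n'
  Position 6: 'c'
  Position 5: 'i'
  Position 4: 'c'
  Position 3: 'j'
  Position 2: 'g'
  Position 1: 'n'
  Position 0: 'a'
Reversed: jlncicjgna

jlncicjgna


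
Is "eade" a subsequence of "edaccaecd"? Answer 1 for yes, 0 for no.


Check if "eade" is a subsequence of "edaccaecd"
Greedy scan:
  Position 0 ('e'): matches sub[0] = 'e'
  Position 1 ('d'): no match needed
  Position 2 ('a'): matches sub[1] = 'a'
  Position 3 ('c'): no match needed
  Position 4 ('c'): no match needed
  Position 5 ('a'): no match needed
  Position 6 ('e'): no match needed
  Position 7 ('c'): no match needed
  Position 8 ('d'): matches sub[2] = 'd'
Only matched 3/4 characters => not a subsequence

0


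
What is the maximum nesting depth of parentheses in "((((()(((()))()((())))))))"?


Input: "((((()(((()))()((())))))))"
Tracking depth:
  Position 0 '(': depth becomes 1
  Position 1 '(': depth becomes 2
  Position 2 '(': depth becomes 3
  Position 3 '(': depth becomes 4
  Position 4 '(': depth becomes 5
  Position 5 ')': depth becomes 4
  Position 6 '(': depth becomes 5
  Position 7 '(': depth becomes 6
  Position 8 '(': depth becomes 7
  Position 9 '(': depth becomes 8
  Position 10 ')': depth becomes 7
  Position 11 ')': depth becomes 6
  Position 12 ')': depth becomes 5
  Position 13 '(': depth becomes 6
  Position 14 ')': depth becomes 5
  Position 15 '(': depth becomes 6
  Position 16 '(': depth becomes 7
  Position 17 '(': depth becomes 8
  Position 18 ')': depth becomes 7
  Position 19 ')': depth becomes 6
  Position 20 ')': depth becomes 5
  Position 21 ')': depth becomes 4
  Position 22 ')': depth becomes 3
  Position 23 ')': depth becomes 2
  Position 24 ')': depth becomes 1
  Position 25 ')': depth becomes 0
Maximum depth reached: 8

8
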